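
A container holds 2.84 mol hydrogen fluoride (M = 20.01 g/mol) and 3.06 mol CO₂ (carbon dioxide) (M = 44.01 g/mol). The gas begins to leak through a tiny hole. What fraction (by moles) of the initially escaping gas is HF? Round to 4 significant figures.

0.5792

Each component's effusion rate ∝ (its partial pressure)·(1/√M) ∝ n_i/√M_i.
x_HF(eff) = (n_HF/√M_HF) / (n_HF/√M_HF + n_CO₂/√M_CO₂)
= (2.84/√20.01) / (2.84/√20.01 + 3.06/√44.01) = 0.6349/(0.6349 + 0.4613) = 0.5792.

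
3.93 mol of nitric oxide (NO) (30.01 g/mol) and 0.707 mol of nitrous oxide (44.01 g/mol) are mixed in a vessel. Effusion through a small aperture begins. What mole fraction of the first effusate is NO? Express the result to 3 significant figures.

0.871

Each component's effusion rate ∝ (its partial pressure)·(1/√M) ∝ n_i/√M_i.
Mole fraction of NO in the effusate = (n_NO/√M_NO) / (n_NO/√M_NO + n_N₂O/√M_N₂O)
= (3.93/√30.01) / (3.93/√30.01 + 0.707/√44.01) = 0.7174/(0.7174 + 0.1066) = 0.871.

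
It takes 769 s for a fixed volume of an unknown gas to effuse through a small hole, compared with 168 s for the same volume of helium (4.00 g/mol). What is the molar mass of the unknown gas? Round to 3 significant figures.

83.8 g/mol

From Graham's law, t_X/t_He = √(M_X/M_He).
769/168 = 4.577 = √(M_X/4.00)
M_X = 4.00 × 4.577² = 4.00 × 20.95 = 83.8 g/mol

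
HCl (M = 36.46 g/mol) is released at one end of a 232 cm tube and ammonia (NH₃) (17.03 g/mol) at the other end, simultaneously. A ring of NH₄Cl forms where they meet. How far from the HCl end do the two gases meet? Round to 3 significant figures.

94.2 cm

Distances travelled in equal time are proportional to diffusion rates, so d_HCl/d_NH₃ = √(M_NH₃/M_HCl) = √(17.03/36.46) = 0.6834.
With d_HCl + d_NH₃ = 232 cm, d_NH₃ = 232/(1 + 0.6834) = 137.8 cm.
d_HCl = 232 − 137.8 = 94.2 cm.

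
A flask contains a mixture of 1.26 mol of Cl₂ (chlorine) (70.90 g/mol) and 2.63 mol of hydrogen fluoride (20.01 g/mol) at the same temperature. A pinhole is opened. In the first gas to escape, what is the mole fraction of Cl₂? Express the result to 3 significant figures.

Each component's effusion rate ∝ (its partial pressure)·(1/√M) ∝ n_i/√M_i.
x_Cl₂(eff) = (n_Cl₂/√M_Cl₂) / (n_Cl₂/√M_Cl₂ + n_HF/√M_HF)
= (1.26/√70.90) / (1.26/√70.90 + 2.63/√20.01) = 0.1496/(0.1496 + 0.5879) = 0.203.

0.203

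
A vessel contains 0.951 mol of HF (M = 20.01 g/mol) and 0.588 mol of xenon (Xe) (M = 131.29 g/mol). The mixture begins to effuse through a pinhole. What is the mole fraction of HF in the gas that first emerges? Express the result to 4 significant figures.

Each component's effusion rate ∝ (its partial pressure)·(1/√M) ∝ n_i/√M_i.
x_HF(eff) = (n_HF/√M_HF) / (n_HF/√M_HF + n_Xe/√M_Xe)
= (0.951/√20.01) / (0.951/√20.01 + 0.588/√131.29) = 0.2126/(0.2126 + 0.05132) = 0.8056.

0.8056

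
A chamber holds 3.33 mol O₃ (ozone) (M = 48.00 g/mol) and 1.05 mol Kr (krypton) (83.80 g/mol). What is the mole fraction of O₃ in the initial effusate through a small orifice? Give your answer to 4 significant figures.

Rate_i ∝ x_i/√M_i (Graham's law weighted by mole fraction), so the effusate composition follows n_i/√M_i.
Mole fraction of O₃ in the effusate = (n_O₃/√M_O₃) / (n_O₃/√M_O₃ + n_Kr/√M_Kr)
= (3.33/√48.00) / (3.33/√48.00 + 1.05/√83.80) = 0.4806/(0.4806 + 0.1147) = 0.8073.

0.8073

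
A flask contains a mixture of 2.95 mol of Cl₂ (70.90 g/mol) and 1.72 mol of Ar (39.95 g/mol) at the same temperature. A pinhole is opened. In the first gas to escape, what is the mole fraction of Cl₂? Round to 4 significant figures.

The effusion rate of species i is ∝ p_i/√M_i ∝ n_i/√M_i.
x_Cl₂(eff) = (n_Cl₂/√M_Cl₂) / (n_Cl₂/√M_Cl₂ + n_Ar/√M_Ar)
= (2.95/√70.90) / (2.95/√70.90 + 1.72/√39.95) = 0.3503/(0.3503 + 0.2721) = 0.5628.

0.5628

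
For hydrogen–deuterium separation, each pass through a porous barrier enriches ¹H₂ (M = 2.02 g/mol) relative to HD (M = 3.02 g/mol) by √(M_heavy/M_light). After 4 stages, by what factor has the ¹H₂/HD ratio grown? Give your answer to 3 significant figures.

2.24

Each stage multiplies the ratio by α = √(3.02/2.02), so after 4 stages the overall factor is α^4 = (3.02/2.02)^(4/2).
= 1.49505^2 = 2.24.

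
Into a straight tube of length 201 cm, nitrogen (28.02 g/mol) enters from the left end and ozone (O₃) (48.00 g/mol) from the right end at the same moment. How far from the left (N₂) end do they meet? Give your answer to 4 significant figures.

Graham's law gives d_N₂/d_O₃ = rate_N₂/rate_O₃ = √(M_O₃/M_N₂) = √(48.00/28.02) = 1.309.
With d_N₂ + d_O₃ = 201 cm, d_O₃ = 201/(1 + 1.309) = 87.06 cm.
d_N₂ = 201 − 87.06 = 113.9 cm.

113.9 cm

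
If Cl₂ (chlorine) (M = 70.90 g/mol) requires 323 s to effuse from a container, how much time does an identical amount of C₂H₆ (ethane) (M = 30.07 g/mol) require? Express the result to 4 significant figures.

From Graham's law, t_C₂H₆/t_Cl₂ = √(M_C₂H₆/M_Cl₂) = √(30.07/70.90) = √0.4241 = 0.6512.
So the time for C₂H₆ is 323 × 0.6512 = 210.4 s.

210.4 s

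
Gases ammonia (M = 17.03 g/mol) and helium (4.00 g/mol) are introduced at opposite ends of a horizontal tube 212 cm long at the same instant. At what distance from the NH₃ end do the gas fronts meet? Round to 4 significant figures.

69.20 cm

The fronts meet when d_NH₃ + d_He = L with d_NH₃/d_He = √(M_He/M_NH₃) (Graham's law). Here √(M_He/M_NH₃) = √(4.00/17.03) = 0.4846.
With d_NH₃ + d_He = 212 cm, d_He = 212/(1 + 0.4846) = 142.8 cm.
d_NH₃ = 212 − 142.8 = 69.20 cm.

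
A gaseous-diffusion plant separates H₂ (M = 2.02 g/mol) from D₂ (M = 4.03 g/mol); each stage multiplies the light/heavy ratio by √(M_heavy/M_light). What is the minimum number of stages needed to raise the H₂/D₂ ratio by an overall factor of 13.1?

8

Per stage α = (4.03/2.02)^(1/2) = 1.99505^0.5, giving ln α = 0.3453.
Need α^N ≥ 13.1 ⇒ N ≥ ln(13.1) / ln α = 2.573 / 0.3453 = 7.45.
Minimum whole number of stages: N = 8.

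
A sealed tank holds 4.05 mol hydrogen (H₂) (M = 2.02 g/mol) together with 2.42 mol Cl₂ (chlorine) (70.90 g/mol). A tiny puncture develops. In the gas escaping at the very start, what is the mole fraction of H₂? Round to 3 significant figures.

0.908

Each component's effusion rate ∝ (its partial pressure)·(1/√M) ∝ n_i/√M_i.
Mole fraction of H₂ in the effusate = (n_H₂/√M_H₂) / (n_H₂/√M_H₂ + n_Cl₂/√M_Cl₂)
= (4.05/√2.02) / (4.05/√2.02 + 2.42/√70.90) = 2.850/(2.850 + 0.2874) = 0.908.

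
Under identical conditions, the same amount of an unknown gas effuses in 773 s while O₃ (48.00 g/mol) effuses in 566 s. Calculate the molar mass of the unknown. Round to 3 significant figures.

89.5 g/mol

By Graham's law, t_X/t_O₃ = √(M_X/M_O₃).
773/566 = 1.366 = √(M_X/48.00)
M_X = 48.00 × 1.366² = 48.00 × 1.865 = 89.5 g/mol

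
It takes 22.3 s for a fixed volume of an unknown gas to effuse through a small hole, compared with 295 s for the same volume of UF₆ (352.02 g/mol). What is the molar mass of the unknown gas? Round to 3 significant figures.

2.01 g/mol

By Graham's law, t_X/t_UF₆ = √(M_X/M_UF₆).
22.3/295 = 0.07559 = √(M_X/352.02)
M_X = 352.02 × 0.07559² = 352.02 × 0.005714 = 2.01 g/mol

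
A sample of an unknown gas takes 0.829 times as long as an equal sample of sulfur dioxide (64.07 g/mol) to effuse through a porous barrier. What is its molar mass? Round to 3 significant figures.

44.0 g/mol

Since effusion rate ∝ 1/√M, t_X/t_SO₂ = √(M_X/M_SO₂).
0.829 = √(M_X/64.07)
M_X = 64.07 × 0.829² = 64.07 × 0.6872 = 44.0 g/mol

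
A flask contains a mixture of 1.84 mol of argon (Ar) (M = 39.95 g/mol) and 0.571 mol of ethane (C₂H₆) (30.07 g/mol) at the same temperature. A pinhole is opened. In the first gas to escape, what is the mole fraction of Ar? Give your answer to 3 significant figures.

Effusion rate of each component ∝ n_i/√M_i (partial pressure × 1/√M).
x_Ar(eff) = (n_Ar/√M_Ar) / (n_Ar/√M_Ar + n_C₂H₆/√M_C₂H₆)
= (1.84/√39.95) / (1.84/√39.95 + 0.571/√30.07) = 0.2911/(0.2911 + 0.1041) = 0.737.

0.737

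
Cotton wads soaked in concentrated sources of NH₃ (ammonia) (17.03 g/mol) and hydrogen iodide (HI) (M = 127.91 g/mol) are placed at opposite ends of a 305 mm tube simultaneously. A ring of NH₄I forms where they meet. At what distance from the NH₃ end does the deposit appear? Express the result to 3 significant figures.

Distances travelled in equal time are proportional to diffusion rates, so d_NH₃/d_HI = √(M_HI/M_NH₃) = √(127.91/17.03) = 2.741.
With d_NH₃ + d_HI = 305 mm, d_HI = 305/(1 + 2.741) = 81.54 mm.
d_NH₃ = 305 − 81.54 = 223 mm.

223 mm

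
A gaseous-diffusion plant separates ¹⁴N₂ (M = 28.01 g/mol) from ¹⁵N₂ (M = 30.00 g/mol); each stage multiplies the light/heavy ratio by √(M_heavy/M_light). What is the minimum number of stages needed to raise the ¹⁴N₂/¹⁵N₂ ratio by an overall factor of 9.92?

67

Per stage α = (30.00/28.01)^(1/2) = 1.07105^0.5, giving ln α = 0.03432.
Need α^N ≥ 9.92 ⇒ N ≥ ln(9.92) / ln α = 2.295 / 0.03432 = 66.86.
Minimum whole number of stages: N = 67.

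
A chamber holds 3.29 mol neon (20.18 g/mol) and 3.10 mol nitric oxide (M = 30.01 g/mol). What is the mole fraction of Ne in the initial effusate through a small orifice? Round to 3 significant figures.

Effusion rate of each component ∝ n_i/√M_i (partial pressure × 1/√M).
x_Ne(eff) = (n_Ne/√M_Ne) / (n_Ne/√M_Ne + n_NO/√M_NO)
= (3.29/√20.18) / (3.29/√20.18 + 3.10/√30.01) = 0.7324/(0.7324 + 0.5659) = 0.564.

0.564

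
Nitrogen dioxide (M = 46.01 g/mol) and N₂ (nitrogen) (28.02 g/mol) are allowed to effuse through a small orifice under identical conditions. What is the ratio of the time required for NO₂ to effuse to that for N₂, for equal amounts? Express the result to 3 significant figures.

1.28

From Graham's law, t_NO₂/t_N₂ = √(M_NO₂/M_N₂) = √(46.01/28.02) = √1.642 = 1.28.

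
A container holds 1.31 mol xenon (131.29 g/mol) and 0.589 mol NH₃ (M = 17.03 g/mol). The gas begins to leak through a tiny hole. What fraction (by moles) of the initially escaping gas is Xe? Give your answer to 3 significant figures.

0.445

Each component's effusion rate ∝ (its partial pressure)·(1/√M) ∝ n_i/√M_i.
Mole fraction of Xe in the effusate = (n_Xe/√M_Xe) / (n_Xe/√M_Xe + n_NH₃/√M_NH₃)
= (1.31/√131.29) / (1.31/√131.29 + 0.589/√17.03) = 0.1143/(0.1143 + 0.1427) = 0.445.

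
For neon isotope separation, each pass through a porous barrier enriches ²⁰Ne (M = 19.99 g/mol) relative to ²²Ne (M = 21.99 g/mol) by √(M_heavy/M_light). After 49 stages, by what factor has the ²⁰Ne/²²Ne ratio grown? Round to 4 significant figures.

Each stage multiplies the ratio by α = √(21.99/19.99), so after 49 stages the overall factor is α^49 = (21.99/19.99)^(49/2).
= 1.10005^(49/2) = 10.34.

10.34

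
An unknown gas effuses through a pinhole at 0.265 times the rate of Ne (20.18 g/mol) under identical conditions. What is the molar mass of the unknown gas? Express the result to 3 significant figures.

287 g/mol

By Graham's law, rate_X/rate_Ne = √(M_Ne/M_X).
0.265 = √(20.18/M_X)
M_X = 20.18 / 0.265² = 20.18 / 0.07023 = 287 g/mol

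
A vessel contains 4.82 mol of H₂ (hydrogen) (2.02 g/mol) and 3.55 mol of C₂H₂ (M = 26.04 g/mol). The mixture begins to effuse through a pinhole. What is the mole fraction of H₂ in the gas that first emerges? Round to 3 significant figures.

The effusion rate of species i is ∝ p_i/√M_i ∝ n_i/√M_i.
Mole fraction of H₂ in the effusate = (n_H₂/√M_H₂) / (n_H₂/√M_H₂ + n_C₂H₂/√M_C₂H₂)
= (4.82/√2.02) / (4.82/√2.02 + 3.55/√26.04) = 3.391/(3.391 + 0.6957) = 0.830.

0.830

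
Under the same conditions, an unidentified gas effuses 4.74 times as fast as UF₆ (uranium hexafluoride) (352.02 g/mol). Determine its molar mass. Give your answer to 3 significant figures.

By Graham's law, rate_X/rate_UF₆ = √(M_UF₆/M_X).
4.74 = √(352.02/M_X)
M_X = 352.02 / 4.74² = 352.02 / 22.47 = 15.7 g/mol

15.7 g/mol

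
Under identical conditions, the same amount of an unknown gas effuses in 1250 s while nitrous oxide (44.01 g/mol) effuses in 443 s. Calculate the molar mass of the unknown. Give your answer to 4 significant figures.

350.4 g/mol

Since effusion rate ∝ 1/√M, t_X/t_N₂O = √(M_X/M_N₂O).
1250/443 = 2.822 = √(M_X/44.01)
M_X = 44.01 × 2.822² = 44.01 × 7.962 = 350.4 g/mol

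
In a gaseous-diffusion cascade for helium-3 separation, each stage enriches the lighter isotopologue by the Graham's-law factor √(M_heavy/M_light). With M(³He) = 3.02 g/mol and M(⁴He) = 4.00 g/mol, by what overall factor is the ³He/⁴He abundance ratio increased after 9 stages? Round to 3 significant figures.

3.54

After 9 stages the ratio has grown by (√(4.00/3.02))^9 = (4.00/3.02)^(9/2).
= 1.32450^(9/2) = 3.54.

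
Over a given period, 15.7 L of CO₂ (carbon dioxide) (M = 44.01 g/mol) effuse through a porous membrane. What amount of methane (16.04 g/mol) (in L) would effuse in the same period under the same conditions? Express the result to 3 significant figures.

26.0 L

From Graham's law, rate_CH₄/rate_CO₂ = √(M_CO₂/M_CH₄) = √(44.01/16.04) = √2.744 = 1.656.
So the volume for CH₄ is 15.7 × 1.656 = 26.0 L.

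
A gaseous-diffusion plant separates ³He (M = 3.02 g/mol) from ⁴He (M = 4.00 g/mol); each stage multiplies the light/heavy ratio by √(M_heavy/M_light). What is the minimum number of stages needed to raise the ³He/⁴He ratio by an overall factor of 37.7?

With α = √(4.00/3.02) per stage, ln α = ½ ln(1.32450) = 0.1405.
Need α^N ≥ 37.7 ⇒ N ≥ ln(37.7) / ln α = 3.630 / 0.1405 = 25.83.
So at least 26 stages are needed.

26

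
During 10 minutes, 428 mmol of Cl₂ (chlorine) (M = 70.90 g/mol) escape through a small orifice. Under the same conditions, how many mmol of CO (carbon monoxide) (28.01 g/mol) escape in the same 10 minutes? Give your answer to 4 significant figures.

Using Graham's law: rate_CO/rate_Cl₂ = √(M_Cl₂/M_CO) = √(70.90/28.01) = √2.531 = 1.591.
So the amount for CO is 428 × 1.591 = 680.9 mmol.

680.9 mmol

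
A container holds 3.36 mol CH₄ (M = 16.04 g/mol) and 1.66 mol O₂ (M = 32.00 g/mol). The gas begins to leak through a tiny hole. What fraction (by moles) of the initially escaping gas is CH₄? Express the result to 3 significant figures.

0.741

Effusion rate of each component ∝ n_i/√M_i (partial pressure × 1/√M).
So x_CH₄ in the escaping gas = (n_CH₄/√M_CH₄) / Σ(n_i/√M_i)
= (3.36/√16.04) / (3.36/√16.04 + 1.66/√32.00) = 0.8390/(0.8390 + 0.2934) = 0.741.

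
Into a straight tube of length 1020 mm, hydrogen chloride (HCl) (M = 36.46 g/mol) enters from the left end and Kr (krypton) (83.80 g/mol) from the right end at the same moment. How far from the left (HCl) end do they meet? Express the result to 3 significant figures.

The fronts meet when d_HCl + d_Kr = L with d_HCl/d_Kr = √(M_Kr/M_HCl) (Graham's law). Here √(M_Kr/M_HCl) = √(83.80/36.46) = 1.516.
With d_HCl + d_Kr = 1020 mm, d_Kr = 1020/(1 + 1.516) = 405.4 mm.
d_HCl = 1020 − 405.4 = 615 mm.

615 mm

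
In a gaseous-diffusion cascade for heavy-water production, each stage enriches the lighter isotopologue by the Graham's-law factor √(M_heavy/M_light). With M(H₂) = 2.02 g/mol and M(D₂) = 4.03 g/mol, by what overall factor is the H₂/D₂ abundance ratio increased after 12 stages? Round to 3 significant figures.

63.1

The single-stage factor is √(M_heavy/M_light), so 12 stages give [√(4.03/2.02)]^12 = (4.03/2.02)^(12/2).
= 1.99505^6 = 63.1.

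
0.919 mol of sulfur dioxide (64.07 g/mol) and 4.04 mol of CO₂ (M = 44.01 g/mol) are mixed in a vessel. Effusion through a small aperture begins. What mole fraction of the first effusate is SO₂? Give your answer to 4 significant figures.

The effusion rate of species i is ∝ p_i/√M_i ∝ n_i/√M_i.
x_SO₂(eff) = (n_SO₂/√M_SO₂) / (n_SO₂/√M_SO₂ + n_CO₂/√M_CO₂)
= (0.919/√64.07) / (0.919/√64.07 + 4.04/√44.01) = 0.1148/(0.1148 + 0.6090) = 0.1586.

0.1586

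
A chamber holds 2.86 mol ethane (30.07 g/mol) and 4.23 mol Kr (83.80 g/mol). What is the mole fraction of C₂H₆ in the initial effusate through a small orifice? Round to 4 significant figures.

Each component's effusion rate ∝ (its partial pressure)·(1/√M) ∝ n_i/√M_i.
So x_C₂H₆ in the escaping gas = (n_C₂H₆/√M_C₂H₆) / Σ(n_i/√M_i)
= (2.86/√30.07) / (2.86/√30.07 + 4.23/√83.80) = 0.5216/(0.5216 + 0.4621) = 0.5302.

0.5302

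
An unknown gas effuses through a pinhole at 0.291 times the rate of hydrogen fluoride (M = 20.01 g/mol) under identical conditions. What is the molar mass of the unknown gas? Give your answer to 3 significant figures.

Since effusion rate ∝ 1/√M, rate_X/rate_HF = √(M_HF/M_X).
0.291 = √(20.01/M_X)
M_X = 20.01 / 0.291² = 20.01 / 0.08468 = 236 g/mol

236 g/mol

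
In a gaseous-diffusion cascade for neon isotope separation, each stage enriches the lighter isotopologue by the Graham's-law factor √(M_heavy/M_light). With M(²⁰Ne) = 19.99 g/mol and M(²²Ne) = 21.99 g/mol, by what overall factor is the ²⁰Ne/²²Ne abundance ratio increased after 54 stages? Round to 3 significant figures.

13.1

After 54 stages the ratio has grown by (√(21.99/19.99))^54 = (21.99/19.99)^(54/2).
= 1.10005^27 = 13.1.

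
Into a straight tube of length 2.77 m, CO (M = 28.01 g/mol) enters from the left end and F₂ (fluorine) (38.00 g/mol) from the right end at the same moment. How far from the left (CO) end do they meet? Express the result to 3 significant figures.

1.49 m

In equal time, each gas travels a distance ∝ its rate ∝ 1/√M, so d_CO/d_F₂ = √(M_F₂/M_CO) = √(38.00/28.01) = 1.165.
With d_CO + d_F₂ = 2.77 m, d_F₂ = 2.77/(1 + 1.165) = 1.280 m.
d_CO = 2.77 − 1.280 = 1.49 m.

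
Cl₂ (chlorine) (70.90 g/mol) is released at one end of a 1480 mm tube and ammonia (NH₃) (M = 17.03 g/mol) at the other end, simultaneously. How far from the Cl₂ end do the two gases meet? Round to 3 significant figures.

487 mm

The fronts meet when d_Cl₂ + d_NH₃ = L with d_Cl₂/d_NH₃ = √(M_NH₃/M_Cl₂) (Graham's law). Here √(M_NH₃/M_Cl₂) = √(17.03/70.90) = 0.4901.
With d_Cl₂ + d_NH₃ = 1480 mm, d_NH₃ = 1480/(1 + 0.4901) = 993.2 mm.
d_Cl₂ = 1480 − 993.2 = 487 mm.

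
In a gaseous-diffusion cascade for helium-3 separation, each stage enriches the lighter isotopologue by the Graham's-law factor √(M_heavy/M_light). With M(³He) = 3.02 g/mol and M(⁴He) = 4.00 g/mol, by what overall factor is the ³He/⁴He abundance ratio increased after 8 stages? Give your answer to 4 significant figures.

After 8 stages the ratio has grown by (√(4.00/3.02))^8 = (4.00/3.02)^(8/2).
= 1.32450^4 = 3.078.

3.078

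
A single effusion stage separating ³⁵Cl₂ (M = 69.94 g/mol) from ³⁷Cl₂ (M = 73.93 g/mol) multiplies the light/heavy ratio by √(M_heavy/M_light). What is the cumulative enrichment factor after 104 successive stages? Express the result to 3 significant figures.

17.9

Each stage multiplies the ratio by α = √(73.93/69.94), so after 104 stages the overall factor is α^104 = (73.93/69.94)^(104/2).
= 1.05705^52 = 17.9.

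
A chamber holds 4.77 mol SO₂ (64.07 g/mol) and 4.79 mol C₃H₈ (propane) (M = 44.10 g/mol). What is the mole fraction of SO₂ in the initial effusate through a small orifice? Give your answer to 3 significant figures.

Effusion rate of each component ∝ n_i/√M_i (partial pressure × 1/√M).
Mole fraction of SO₂ in the effusate = (n_SO₂/√M_SO₂) / (n_SO₂/√M_SO₂ + n_C₃H₈/√M_C₃H₈)
= (4.77/√64.07) / (4.77/√64.07 + 4.79/√44.10) = 0.5959/(0.5959 + 0.7213) = 0.452.

0.452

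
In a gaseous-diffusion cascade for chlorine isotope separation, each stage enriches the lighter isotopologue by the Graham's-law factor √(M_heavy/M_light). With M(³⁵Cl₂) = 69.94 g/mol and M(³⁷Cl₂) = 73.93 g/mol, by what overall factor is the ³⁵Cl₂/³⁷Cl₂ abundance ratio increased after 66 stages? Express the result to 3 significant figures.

Each stage multiplies the ratio by α = √(73.93/69.94), so after 66 stages the overall factor is α^66 = (73.93/69.94)^(66/2).
= 1.05705^33 = 6.24.

6.24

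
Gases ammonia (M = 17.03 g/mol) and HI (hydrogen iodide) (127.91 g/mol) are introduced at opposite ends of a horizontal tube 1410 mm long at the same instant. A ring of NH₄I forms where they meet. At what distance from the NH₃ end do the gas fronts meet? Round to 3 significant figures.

Distances travelled in equal time are proportional to diffusion rates, so d_NH₃/d_HI = √(M_HI/M_NH₃) = √(127.91/17.03) = 2.741.
With d_NH₃ + d_HI = 1410 mm, d_HI = 1410/(1 + 2.741) = 376.9 mm.
d_NH₃ = 1410 − 376.9 = 1030 mm.

1030 mm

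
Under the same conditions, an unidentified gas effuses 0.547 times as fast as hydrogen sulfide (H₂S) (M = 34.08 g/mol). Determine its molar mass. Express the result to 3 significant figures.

114 g/mol

From Graham's law, rate_X/rate_H₂S = √(M_H₂S/M_X).
0.547 = √(34.08/M_X)
M_X = 34.08 / 0.547² = 34.08 / 0.2992 = 114 g/mol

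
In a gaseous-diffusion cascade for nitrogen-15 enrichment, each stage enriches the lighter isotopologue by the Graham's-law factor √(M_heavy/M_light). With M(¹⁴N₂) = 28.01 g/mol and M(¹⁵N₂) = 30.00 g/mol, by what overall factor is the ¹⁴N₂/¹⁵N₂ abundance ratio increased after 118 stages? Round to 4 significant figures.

57.37

Overall factor = α^118 with α = √(30.00/28.01), i.e. (30.00/28.01)^(118/2).
= 1.07105^59 = 57.37.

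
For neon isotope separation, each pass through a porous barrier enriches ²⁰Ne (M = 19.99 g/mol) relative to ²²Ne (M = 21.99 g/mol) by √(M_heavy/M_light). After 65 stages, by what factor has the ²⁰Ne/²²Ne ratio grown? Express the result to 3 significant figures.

22.2

Each stage multiplies the ratio by α = √(21.99/19.99), so after 65 stages the overall factor is α^65 = (21.99/19.99)^(65/2).
= 1.10005^(65/2) = 22.2.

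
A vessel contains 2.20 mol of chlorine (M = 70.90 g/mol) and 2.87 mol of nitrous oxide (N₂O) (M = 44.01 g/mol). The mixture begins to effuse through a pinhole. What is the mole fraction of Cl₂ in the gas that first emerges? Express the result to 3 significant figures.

The effusion rate of species i is ∝ p_i/√M_i ∝ n_i/√M_i.
x_Cl₂(eff) = (n_Cl₂/√M_Cl₂) / (n_Cl₂/√M_Cl₂ + n_N₂O/√M_N₂O)
= (2.20/√70.90) / (2.20/√70.90 + 2.87/√44.01) = 0.2613/(0.2613 + 0.4326) = 0.377.

0.377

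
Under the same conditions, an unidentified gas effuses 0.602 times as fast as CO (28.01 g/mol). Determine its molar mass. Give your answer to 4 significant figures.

77.29 g/mol

Since effusion rate ∝ 1/√M, rate_X/rate_CO = √(M_CO/M_X).
0.602 = √(28.01/M_X)
M_X = 28.01 / 0.602² = 28.01 / 0.3624 = 77.29 g/mol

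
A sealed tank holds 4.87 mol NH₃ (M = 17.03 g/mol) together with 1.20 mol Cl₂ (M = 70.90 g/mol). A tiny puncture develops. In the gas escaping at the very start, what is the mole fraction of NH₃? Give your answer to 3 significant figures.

0.892

The effusion rate of species i is ∝ p_i/√M_i ∝ n_i/√M_i.
x_NH₃(eff) = (n_NH₃/√M_NH₃) / (n_NH₃/√M_NH₃ + n_Cl₂/√M_Cl₂)
= (4.87/√17.03) / (4.87/√17.03 + 1.20/√70.90) = 1.180/(1.180 + 0.1425) = 0.892.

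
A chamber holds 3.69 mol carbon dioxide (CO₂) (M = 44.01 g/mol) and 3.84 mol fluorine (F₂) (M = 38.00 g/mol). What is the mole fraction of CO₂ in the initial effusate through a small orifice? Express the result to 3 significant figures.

Effusion rate of each component ∝ n_i/√M_i (partial pressure × 1/√M).
Mole fraction of CO₂ in the effusate = (n_CO₂/√M_CO₂) / (n_CO₂/√M_CO₂ + n_F₂/√M_F₂)
= (3.69/√44.01) / (3.69/√44.01 + 3.84/√38.00) = 0.5562/(0.5562 + 0.6229) = 0.472.

0.472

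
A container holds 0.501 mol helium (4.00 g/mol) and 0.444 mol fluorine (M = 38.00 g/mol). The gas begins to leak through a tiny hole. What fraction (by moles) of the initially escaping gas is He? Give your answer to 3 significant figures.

Effusion rate of each component ∝ n_i/√M_i (partial pressure × 1/√M).
x_He(eff) = (n_He/√M_He) / (n_He/√M_He + n_F₂/√M_F₂)
= (0.501/√4.00) / (0.501/√4.00 + 0.444/√38.00) = 0.2505/(0.2505 + 0.07203) = 0.777.

0.777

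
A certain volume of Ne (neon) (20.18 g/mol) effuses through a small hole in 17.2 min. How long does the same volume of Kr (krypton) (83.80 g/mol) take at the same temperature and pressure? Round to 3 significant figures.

Graham's law gives t_Kr/t_Ne = √(M_Kr/M_Ne) = √(83.80/20.18) = √4.153 = 2.038.
So the time for Kr is 17.2 × 2.038 = 35.1 min.

35.1 min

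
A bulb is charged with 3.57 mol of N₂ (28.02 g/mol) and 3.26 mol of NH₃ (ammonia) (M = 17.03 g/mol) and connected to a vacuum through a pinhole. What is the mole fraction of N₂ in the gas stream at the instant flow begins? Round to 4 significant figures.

Effusion rate of each component ∝ n_i/√M_i (partial pressure × 1/√M).
So x_N₂ in the escaping gas = (n_N₂/√M_N₂) / Σ(n_i/√M_i)
= (3.57/√28.02) / (3.57/√28.02 + 3.26/√17.03) = 0.6744/(0.6744 + 0.7900) = 0.4605.

0.4605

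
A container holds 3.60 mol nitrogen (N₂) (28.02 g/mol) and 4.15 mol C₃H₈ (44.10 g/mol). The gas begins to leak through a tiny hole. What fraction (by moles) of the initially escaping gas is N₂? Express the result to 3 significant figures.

0.521

Rate_i ∝ x_i/√M_i (Graham's law weighted by mole fraction), so the effusate composition follows n_i/√M_i.
So x_N₂ in the escaping gas = (n_N₂/√M_N₂) / Σ(n_i/√M_i)
= (3.60/√28.02) / (3.60/√28.02 + 4.15/√44.10) = 0.6801/(0.6801 + 0.6249) = 0.521.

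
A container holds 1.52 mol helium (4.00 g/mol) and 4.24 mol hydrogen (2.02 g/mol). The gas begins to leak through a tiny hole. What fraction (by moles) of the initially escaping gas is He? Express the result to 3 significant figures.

0.203

Effusion rate of each component ∝ n_i/√M_i (partial pressure × 1/√M).
x_He(eff) = (n_He/√M_He) / (n_He/√M_He + n_H₂/√M_H₂)
= (1.52/√4.00) / (1.52/√4.00 + 4.24/√2.02) = 0.7600/(0.7600 + 2.983) = 0.203.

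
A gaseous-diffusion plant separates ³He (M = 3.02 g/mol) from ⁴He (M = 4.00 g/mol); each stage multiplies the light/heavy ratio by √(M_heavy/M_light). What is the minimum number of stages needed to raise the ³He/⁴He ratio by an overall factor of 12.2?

18

Single-stage factor α = √(4.00/3.02), so ln α = ½ ln(1.32450) = 0.1405.
Need α^N ≥ 12.2 ⇒ N ≥ ln(12.2) / ln α = 2.501 / 0.1405 = 17.80.
Minimum whole number of stages: N = 18.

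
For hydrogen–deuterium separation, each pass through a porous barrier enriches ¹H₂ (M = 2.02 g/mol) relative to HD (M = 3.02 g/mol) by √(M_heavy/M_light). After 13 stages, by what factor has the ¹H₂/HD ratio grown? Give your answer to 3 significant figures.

Overall factor = α^13 with α = √(3.02/2.02), i.e. (3.02/2.02)^(13/2).
= 1.49505^(13/2) = 13.7.

13.7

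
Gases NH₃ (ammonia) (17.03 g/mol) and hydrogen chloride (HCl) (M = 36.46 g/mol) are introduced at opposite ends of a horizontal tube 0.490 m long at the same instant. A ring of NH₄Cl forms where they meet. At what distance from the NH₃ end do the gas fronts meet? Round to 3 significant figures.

0.291 m

Distances travelled in equal time are proportional to diffusion rates, so d_NH₃/d_HCl = √(M_HCl/M_NH₃) = √(36.46/17.03) = 1.463.
With d_NH₃ + d_HCl = 0.490 m, d_HCl = 0.490/(1 + 1.463) = 0.1989 m.
d_NH₃ = 0.490 − 0.1989 = 0.291 m.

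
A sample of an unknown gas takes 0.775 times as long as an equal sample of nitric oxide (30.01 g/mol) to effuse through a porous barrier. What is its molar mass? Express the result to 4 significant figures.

Since effusion rate ∝ 1/√M, t_X/t_NO = √(M_X/M_NO).
0.775 = √(M_X/30.01)
M_X = 30.01 × 0.775² = 30.01 × 0.6006 = 18.02 g/mol

18.02 g/mol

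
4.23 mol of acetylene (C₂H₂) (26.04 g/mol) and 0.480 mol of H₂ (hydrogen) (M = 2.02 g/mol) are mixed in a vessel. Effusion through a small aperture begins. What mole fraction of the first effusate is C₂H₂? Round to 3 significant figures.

Rate_i ∝ x_i/√M_i (Graham's law weighted by mole fraction), so the effusate composition follows n_i/√M_i.
So x_C₂H₂ in the escaping gas = (n_C₂H₂/√M_C₂H₂) / Σ(n_i/√M_i)
= (4.23/√26.04) / (4.23/√26.04 + 0.480/√2.02) = 0.8289/(0.8289 + 0.3377) = 0.711.

0.711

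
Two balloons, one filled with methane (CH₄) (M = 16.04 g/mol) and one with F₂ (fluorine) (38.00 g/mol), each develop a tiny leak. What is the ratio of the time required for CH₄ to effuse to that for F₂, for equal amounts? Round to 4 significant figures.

By Graham's law, t_CH₄/t_F₂ = √(M_CH₄/M_F₂) = √(16.04/38.00) = √0.4221 = 0.6497.

0.6497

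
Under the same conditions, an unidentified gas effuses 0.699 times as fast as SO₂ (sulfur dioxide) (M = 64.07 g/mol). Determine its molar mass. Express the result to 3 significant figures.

131 g/mol

Since effusion rate ∝ 1/√M, rate_X/rate_SO₂ = √(M_SO₂/M_X).
0.699 = √(64.07/M_X)
M_X = 64.07 / 0.699² = 64.07 / 0.4886 = 131 g/mol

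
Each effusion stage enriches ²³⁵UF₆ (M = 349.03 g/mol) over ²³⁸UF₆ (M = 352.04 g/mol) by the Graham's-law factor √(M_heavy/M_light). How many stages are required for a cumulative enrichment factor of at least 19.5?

Per stage α = (352.04/349.03)^(1/2) = 1.00862^0.5, giving ln α = 0.004293.
Need α^N ≥ 19.5 ⇒ N ≥ ln(19.5) / ln α = 2.970 / 0.004293 = 691.85.
Rounding up, N = 692 stages.

692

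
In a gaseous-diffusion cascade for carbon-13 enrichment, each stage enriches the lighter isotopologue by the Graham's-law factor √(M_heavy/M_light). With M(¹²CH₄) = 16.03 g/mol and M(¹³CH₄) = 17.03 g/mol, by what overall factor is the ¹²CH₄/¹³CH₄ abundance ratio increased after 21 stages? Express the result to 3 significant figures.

1.89

After 21 stages the ratio has grown by (√(17.03/16.03))^21 = (17.03/16.03)^(21/2).
= 1.06238^(21/2) = 1.89.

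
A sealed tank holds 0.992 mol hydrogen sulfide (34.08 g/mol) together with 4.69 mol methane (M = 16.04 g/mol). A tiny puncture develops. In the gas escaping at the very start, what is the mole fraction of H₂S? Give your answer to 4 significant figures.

0.1267

Effusion rate of each component ∝ n_i/√M_i (partial pressure × 1/√M).
Mole fraction of H₂S in the effusate = (n_H₂S/√M_H₂S) / (n_H₂S/√M_H₂S + n_CH₄/√M_CH₄)
= (0.992/√34.08) / (0.992/√34.08 + 4.69/√16.04) = 0.1699/(0.1699 + 1.171) = 0.1267.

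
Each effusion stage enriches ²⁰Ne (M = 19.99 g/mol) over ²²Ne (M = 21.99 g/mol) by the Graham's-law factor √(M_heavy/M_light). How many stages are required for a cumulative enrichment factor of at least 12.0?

Per stage α = (21.99/19.99)^(1/2) = 1.10005^0.5, giving ln α = 0.04768.
Need α^N ≥ 12.0 ⇒ N ≥ ln(12.0) / ln α = 2.485 / 0.04768 = 52.12.
Minimum whole number of stages: N = 53.

53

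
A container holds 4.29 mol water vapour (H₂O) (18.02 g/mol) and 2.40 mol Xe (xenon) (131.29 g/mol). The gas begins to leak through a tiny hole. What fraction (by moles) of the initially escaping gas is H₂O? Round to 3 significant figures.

Each component's effusion rate ∝ (its partial pressure)·(1/√M) ∝ n_i/√M_i.
x_H₂O(eff) = (n_H₂O/√M_H₂O) / (n_H₂O/√M_H₂O + n_Xe/√M_Xe)
= (4.29/√18.02) / (4.29/√18.02 + 2.40/√131.29) = 1.011/(1.011 + 0.2095) = 0.828.

0.828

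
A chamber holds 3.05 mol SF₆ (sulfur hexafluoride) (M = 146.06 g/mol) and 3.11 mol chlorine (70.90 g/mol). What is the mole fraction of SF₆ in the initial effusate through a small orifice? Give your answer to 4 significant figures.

Rate_i ∝ x_i/√M_i (Graham's law weighted by mole fraction), so the effusate composition follows n_i/√M_i.
So x_SF₆ in the escaping gas = (n_SF₆/√M_SF₆) / Σ(n_i/√M_i)
= (3.05/√146.06) / (3.05/√146.06 + 3.11/√70.90) = 0.2524/(0.2524 + 0.3693) = 0.4059.

0.4059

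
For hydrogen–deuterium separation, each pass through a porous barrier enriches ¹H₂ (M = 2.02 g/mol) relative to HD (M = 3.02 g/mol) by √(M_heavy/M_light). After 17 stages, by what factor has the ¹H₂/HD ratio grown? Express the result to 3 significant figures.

30.5

Each stage multiplies the ratio by α = √(3.02/2.02), so after 17 stages the overall factor is α^17 = (3.02/2.02)^(17/2).
= 1.49505^(17/2) = 30.5.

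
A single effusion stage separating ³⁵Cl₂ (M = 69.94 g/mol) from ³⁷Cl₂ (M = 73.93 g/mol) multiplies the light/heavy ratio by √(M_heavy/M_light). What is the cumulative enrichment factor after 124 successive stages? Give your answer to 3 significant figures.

31.2

Overall factor = α^124 with α = √(73.93/69.94), i.e. (73.93/69.94)^(124/2).
= 1.05705^62 = 31.2.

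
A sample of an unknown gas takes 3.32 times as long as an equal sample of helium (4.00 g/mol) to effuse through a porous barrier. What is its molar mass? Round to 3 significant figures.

Graham's law gives t_X/t_He = √(M_X/M_He).
3.32 = √(M_X/4.00)
M_X = 4.00 × 3.32² = 4.00 × 11.02 = 44.1 g/mol

44.1 g/mol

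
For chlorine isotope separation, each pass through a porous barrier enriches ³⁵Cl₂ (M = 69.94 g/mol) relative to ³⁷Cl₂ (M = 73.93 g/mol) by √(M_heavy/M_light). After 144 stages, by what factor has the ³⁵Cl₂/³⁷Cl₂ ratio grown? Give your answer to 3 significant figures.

54.3

Each stage multiplies the ratio by α = √(73.93/69.94), so after 144 stages the overall factor is α^144 = (73.93/69.94)^(144/2).
= 1.05705^72 = 54.3.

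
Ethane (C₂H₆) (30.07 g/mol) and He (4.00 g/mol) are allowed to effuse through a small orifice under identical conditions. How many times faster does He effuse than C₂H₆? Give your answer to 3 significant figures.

Graham's law gives rate_He/rate_C₂H₆ = √(M_C₂H₆/M_He) = √(30.07/4.00) = √7.518 = 2.74.

2.74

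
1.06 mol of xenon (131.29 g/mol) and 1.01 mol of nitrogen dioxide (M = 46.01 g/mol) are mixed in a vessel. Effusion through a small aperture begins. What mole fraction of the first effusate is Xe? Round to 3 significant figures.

0.383

Rate_i ∝ x_i/√M_i (Graham's law weighted by mole fraction), so the effusate composition follows n_i/√M_i.
So x_Xe in the escaping gas = (n_Xe/√M_Xe) / Σ(n_i/√M_i)
= (1.06/√131.29) / (1.06/√131.29 + 1.01/√46.01) = 0.09251/(0.09251 + 0.1489) = 0.383.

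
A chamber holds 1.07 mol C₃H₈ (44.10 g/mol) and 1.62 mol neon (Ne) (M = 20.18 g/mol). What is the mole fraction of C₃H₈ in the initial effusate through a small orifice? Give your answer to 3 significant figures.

The effusion rate of species i is ∝ p_i/√M_i ∝ n_i/√M_i.
x_C₃H₈(eff) = (n_C₃H₈/√M_C₃H₈) / (n_C₃H₈/√M_C₃H₈ + n_Ne/√M_Ne)
= (1.07/√44.10) / (1.07/√44.10 + 1.62/√20.18) = 0.1611/(0.1611 + 0.3606) = 0.309.

0.309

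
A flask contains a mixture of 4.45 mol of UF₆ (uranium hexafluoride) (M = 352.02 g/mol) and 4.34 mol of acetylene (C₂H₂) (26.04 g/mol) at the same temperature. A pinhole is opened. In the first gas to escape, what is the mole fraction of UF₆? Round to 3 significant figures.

Rate_i ∝ x_i/√M_i (Graham's law weighted by mole fraction), so the effusate composition follows n_i/√M_i.
Mole fraction of UF₆ in the effusate = (n_UF₆/√M_UF₆) / (n_UF₆/√M_UF₆ + n_C₂H₂/√M_C₂H₂)
= (4.45/√352.02) / (4.45/√352.02 + 4.34/√26.04) = 0.2372/(0.2372 + 0.8505) = 0.218.

0.218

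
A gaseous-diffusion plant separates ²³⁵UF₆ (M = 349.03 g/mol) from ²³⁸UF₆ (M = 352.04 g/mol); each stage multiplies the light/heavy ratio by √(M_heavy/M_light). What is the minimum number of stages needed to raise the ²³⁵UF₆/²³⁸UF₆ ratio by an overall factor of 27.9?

Single-stage factor α = √(352.04/349.03), so ln α = ½ ln(1.00862) = 0.004293.
Need α^N ≥ 27.9 ⇒ N ≥ ln(27.9) / ln α = 3.329 / 0.004293 = 775.28.
So at least 776 stages are needed.

776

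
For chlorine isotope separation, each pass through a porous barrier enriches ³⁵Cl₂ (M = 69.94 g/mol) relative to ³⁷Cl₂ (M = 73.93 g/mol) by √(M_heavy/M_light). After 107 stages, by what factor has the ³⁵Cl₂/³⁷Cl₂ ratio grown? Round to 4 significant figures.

19.46

Each stage multiplies the ratio by α = √(73.93/69.94), so after 107 stages the overall factor is α^107 = (73.93/69.94)^(107/2).
= 1.05705^(107/2) = 19.46.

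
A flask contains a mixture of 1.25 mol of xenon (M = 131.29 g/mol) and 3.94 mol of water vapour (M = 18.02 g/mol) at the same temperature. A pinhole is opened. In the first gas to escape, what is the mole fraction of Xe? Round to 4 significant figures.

Rate_i ∝ x_i/√M_i (Graham's law weighted by mole fraction), so the effusate composition follows n_i/√M_i.
x_Xe(eff) = (n_Xe/√M_Xe) / (n_Xe/√M_Xe + n_H₂O/√M_H₂O)
= (1.25/√131.29) / (1.25/√131.29 + 3.94/√18.02) = 0.1091/(0.1091 + 0.9282) = 0.1052.

0.1052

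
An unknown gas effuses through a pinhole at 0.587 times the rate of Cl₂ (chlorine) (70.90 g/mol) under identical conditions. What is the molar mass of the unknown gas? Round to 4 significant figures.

Using Graham's law: rate_X/rate_Cl₂ = √(M_Cl₂/M_X).
0.587 = √(70.90/M_X)
M_X = 70.90 / 0.587² = 70.90 / 0.3446 = 205.8 g/mol

205.8 g/mol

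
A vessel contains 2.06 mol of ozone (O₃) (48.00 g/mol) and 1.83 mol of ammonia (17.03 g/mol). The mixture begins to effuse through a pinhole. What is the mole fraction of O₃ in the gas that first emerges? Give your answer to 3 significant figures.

Effusion rate of each component ∝ n_i/√M_i (partial pressure × 1/√M).
So x_O₃ in the escaping gas = (n_O₃/√M_O₃) / Σ(n_i/√M_i)
= (2.06/√48.00) / (2.06/√48.00 + 1.83/√17.03) = 0.2973/(0.2973 + 0.4434) = 0.401.

0.401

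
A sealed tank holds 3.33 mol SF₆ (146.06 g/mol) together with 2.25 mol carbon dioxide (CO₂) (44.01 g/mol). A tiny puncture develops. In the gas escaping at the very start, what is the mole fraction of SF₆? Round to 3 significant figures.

Effusion rate of each component ∝ n_i/√M_i (partial pressure × 1/√M).
So x_SF₆ in the escaping gas = (n_SF₆/√M_SF₆) / Σ(n_i/√M_i)
= (3.33/√146.06) / (3.33/√146.06 + 2.25/√44.01) = 0.2755/(0.2755 + 0.3392) = 0.448.

0.448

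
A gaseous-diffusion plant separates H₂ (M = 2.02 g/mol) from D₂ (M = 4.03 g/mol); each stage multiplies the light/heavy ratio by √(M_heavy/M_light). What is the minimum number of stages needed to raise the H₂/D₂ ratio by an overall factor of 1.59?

Per stage α = (4.03/2.02)^(1/2) = 1.99505^0.5, giving ln α = 0.3453.
Need α^N ≥ 1.59 ⇒ N ≥ ln(1.59) / ln α = 0.4637 / 0.3453 = 1.34.
Minimum whole number of stages: N = 2.

2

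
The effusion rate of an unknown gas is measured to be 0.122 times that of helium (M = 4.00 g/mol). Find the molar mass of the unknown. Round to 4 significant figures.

From Graham's law, rate_X/rate_He = √(M_He/M_X).
0.122 = √(4.00/M_X)
M_X = 4.00 / 0.122² = 4.00 / 0.01488 = 268.7 g/mol

268.7 g/mol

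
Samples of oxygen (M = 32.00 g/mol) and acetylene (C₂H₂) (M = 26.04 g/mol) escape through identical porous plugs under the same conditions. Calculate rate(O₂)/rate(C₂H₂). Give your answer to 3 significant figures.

Using Graham's law: rate_O₂/rate_C₂H₂ = √(M_C₂H₂/M_O₂) = √(26.04/32.00) = √0.8137 = 0.902.

0.902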